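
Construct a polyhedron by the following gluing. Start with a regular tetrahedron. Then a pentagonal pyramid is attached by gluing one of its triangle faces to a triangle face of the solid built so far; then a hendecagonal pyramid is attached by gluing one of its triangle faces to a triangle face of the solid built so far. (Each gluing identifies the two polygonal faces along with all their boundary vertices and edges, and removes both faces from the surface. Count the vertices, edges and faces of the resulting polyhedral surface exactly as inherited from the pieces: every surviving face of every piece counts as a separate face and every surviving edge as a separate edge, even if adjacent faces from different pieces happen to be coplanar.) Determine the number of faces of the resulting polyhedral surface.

A regular tetrahedron: V=4, E=6, F=4.
Attach a pentagonal pyramid (V=6, E=10, F=6) along a 3-gon: merge 3 vertices and 3 edges, delete both glued faces → V=7, E=13, F=8.
Attach a hendecagonal pyramid (V=12, E=22, F=12) along a 3-gon: merge 3 vertices and 3 edges, delete both glued faces → V=16, E=32, F=18.
Check: V − E + F = 16 − 32 + 18 = 2.

18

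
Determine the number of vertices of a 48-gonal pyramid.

A pyramid on an n-gon base has one n-gon and n triangles: V = 48 + 1 = 49, E = 2·48 = 96, F = 48 + 1 = 49.
Check: V − E + F = 49 − 96 + 49 = 2.

49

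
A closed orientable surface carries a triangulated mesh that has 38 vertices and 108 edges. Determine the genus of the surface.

0

Every face is a triangle and each edge borders two faces, so 3F = 2·108, giving F = 72.
χ = V − E + F = 38 − 108 + 72 = 2.
For a closed orientable surface χ = 2 − 2g, so g = (2 − (2))/2 = 0.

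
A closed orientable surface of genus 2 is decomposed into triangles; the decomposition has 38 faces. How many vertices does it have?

17

χ = 2 − 2·2 = -2, and every face is a triangle so 3F = 2E.
E = 3·38/2 = 57. Then V = -2 + E − F = -2 + 57 − 38 = 17.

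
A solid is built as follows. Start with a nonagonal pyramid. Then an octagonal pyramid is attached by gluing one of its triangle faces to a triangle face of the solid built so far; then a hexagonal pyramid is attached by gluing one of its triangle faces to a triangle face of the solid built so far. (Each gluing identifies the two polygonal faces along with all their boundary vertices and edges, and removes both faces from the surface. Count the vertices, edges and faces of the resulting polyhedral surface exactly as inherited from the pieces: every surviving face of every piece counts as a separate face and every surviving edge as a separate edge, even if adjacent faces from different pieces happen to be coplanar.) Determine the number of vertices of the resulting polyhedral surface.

A nonagonal pyramid: V=10, E=18, F=10.
Attach an octagonal pyramid (V=9, E=16, F=9) along a 3-gon: merge 3 vertices and 3 edges, delete both glued faces → V=16, E=31, F=17.
Attach a hexagonal pyramid (V=7, E=12, F=7) along a 3-gon: merge 3 vertices and 3 edges, delete both glued faces → V=20, E=40, F=22.
Check: V − E + F = 20 − 40 + 22 = 2.

20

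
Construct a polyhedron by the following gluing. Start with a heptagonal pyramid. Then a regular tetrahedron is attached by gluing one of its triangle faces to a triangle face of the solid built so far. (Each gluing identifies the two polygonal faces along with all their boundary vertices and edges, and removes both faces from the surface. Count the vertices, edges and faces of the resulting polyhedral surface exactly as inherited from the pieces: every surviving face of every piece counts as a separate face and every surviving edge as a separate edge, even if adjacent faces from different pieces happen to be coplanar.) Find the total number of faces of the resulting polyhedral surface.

10

A heptagonal pyramid: V=8, E=14, F=8.
Attach a regular tetrahedron (V=4, E=6, F=4) along a 3-gon: merge 3 vertices and 3 edges, delete both glued faces → V=9, E=17, F=10.
Check: V − E + F = 9 − 17 + 10 = 2.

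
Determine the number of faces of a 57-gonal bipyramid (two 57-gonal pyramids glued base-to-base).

A bipyramid over an n-gon has 2n triangular faces and n + 2 vertices: V = 57 + 2 = 59, E = 3·57 = 171, F = 2·57 = 114.

114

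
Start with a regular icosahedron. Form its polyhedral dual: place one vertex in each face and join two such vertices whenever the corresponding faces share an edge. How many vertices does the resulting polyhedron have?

The base solid has V = 12, E = 30, F = 20.
The dual swaps V and F and preserves E: V′ = F = 20, E′ = E = 30, F′ = V = 12.

20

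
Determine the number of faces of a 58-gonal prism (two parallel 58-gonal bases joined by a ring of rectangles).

60

A prism on an n-gon has two n-gon bases and n rectangular sides: V = 2·58 = 116, E = 3·58 = 174, F = 58 + 2 = 60.
Check: V − E + F = 116 − 174 + 60 = 2.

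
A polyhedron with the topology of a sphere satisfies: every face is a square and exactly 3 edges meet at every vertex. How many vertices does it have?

Each face has 4 edges and each edge borders two faces, so 2E = 4F.
Each vertex has degree 3, so 3V = 2E and hence V = 4F/3.
Euler: V − E + F = 2 ⇒ (4F/3) − (4F/2) + F = 2.
Multiply by 6: (8 − 12 + 6)F = 12, i.e. 2F = 12.
So F = 6, E = 4·6/2 = 12, V = 4·6/3 = 8.

8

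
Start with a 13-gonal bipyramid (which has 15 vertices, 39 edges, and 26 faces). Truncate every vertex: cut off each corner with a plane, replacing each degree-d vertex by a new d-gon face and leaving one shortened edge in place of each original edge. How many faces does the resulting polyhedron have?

Truncation replaces each original edge-end by a new vertex, so V′ = 2E = 78.
Each original edge survives, and each old vertex of degree d contributes d new edges; summing degrees gives Σd = 2E, so E′ = E + 2E = 3E = 117.
Each original face survives and each original vertex becomes one new face: F′ = F + V = 41.

41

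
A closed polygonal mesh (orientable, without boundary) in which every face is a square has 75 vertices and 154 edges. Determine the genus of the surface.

2

Every face is a square and each edge borders two faces, so 4F = 2·154, giving F = 77.
χ = V − E + F = 75 − 154 + 77 = -2.
For a closed orientable surface χ = 2 − 2g, so g = (2 − (-2))/2 = 2.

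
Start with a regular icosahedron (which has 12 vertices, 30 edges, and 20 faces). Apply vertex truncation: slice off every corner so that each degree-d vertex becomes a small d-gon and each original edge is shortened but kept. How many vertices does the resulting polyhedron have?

60

Truncation replaces each original edge-end by a new vertex, so V′ = 2E = 60.
Each original edge survives, and each old vertex of degree d contributes d new edges; summing degrees gives Σd = 2E, so E′ = E + 2E = 3E = 90.
Each original face survives and each original vertex becomes one new face: F′ = F + V = 32.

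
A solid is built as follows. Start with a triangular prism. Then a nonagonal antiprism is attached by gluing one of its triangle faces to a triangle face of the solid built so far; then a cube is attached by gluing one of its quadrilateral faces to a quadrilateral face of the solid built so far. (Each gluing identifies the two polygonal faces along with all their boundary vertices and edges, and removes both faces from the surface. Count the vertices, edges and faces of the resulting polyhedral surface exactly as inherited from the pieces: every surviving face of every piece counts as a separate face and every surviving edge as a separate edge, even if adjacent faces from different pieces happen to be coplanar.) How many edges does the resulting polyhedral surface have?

50

A triangular prism: V=6, E=9, F=5.
Attach a nonagonal antiprism (V=18, E=36, F=20) along a 3-gon: merge 3 vertices and 3 edges, delete both glued faces → V=21, E=42, F=23.
Attach a cube (V=8, E=12, F=6) along a 4-gon: merge 4 vertices and 4 edges, delete both glued faces → V=25, E=50, F=27.
Check: V − E + F = 25 − 50 + 27 = 2.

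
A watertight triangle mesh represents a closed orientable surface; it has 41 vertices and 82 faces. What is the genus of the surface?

Every face is a triangle, so 2E = 3·82 = 246, giving E = 123.
χ = V − E + F = 41 − 123 + 82 = 0.
For a closed orientable surface χ = 2 − 2g, so g = (2 − (0))/2 = 1.

1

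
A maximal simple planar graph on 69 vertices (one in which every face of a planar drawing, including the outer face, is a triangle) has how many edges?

201

In a plane triangulation 3F = 2E and V − E + F = 2, so E = 3V − 6 = 3·69 − 6 = 201.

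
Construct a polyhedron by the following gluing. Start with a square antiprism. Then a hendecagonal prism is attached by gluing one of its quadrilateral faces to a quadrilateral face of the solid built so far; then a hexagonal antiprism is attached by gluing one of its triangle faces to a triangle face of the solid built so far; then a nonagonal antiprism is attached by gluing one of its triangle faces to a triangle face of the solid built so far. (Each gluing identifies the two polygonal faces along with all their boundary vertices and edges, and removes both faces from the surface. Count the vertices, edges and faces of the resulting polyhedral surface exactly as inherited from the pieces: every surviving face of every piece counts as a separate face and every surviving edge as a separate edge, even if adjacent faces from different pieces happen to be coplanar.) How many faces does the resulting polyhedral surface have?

A square antiprism: V=8, E=16, F=10.
Attach a hendecagonal prism (V=22, E=33, F=13) along a 4-gon: merge 4 vertices and 4 edges, delete both glued faces → V=26, E=45, F=21.
Attach a hexagonal antiprism (V=12, E=24, F=14) along a 3-gon: merge 3 vertices and 3 edges, delete both glued faces → V=35, E=66, F=33.
Attach a nonagonal antiprism (V=18, E=36, F=20) along a 3-gon: merge 3 vertices and 3 edges, delete both glued faces → V=50, E=99, F=51.
Check: V − E + F = 50 − 99 + 51 = 2.

51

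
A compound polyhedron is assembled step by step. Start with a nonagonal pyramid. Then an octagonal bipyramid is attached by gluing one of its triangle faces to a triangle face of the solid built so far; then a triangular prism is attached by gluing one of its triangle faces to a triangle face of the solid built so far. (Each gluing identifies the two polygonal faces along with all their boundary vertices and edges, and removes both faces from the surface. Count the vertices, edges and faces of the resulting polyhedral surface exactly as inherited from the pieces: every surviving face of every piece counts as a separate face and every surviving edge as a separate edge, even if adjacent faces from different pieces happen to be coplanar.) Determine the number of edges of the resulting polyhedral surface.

A nonagonal pyramid: V=10, E=18, F=10.
Attach an octagonal bipyramid (V=10, E=24, F=16) along a 3-gon: merge 3 vertices and 3 edges, delete both glued faces → V=17, E=39, F=24.
Attach a triangular prism (V=6, E=9, F=5) along a 3-gon: merge 3 vertices and 3 edges, delete both glued faces → V=20, E=45, F=27.
Check: V − E + F = 20 − 45 + 27 = 2.

45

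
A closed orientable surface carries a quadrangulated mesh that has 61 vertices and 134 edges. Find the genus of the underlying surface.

4

Every face is a square and each edge borders two faces, so 4F = 2·134, giving F = 67.
χ = V − E + F = 61 − 134 + 67 = -6.
For a closed orientable surface χ = 2 − 2g, so g = (2 − (-6))/2 = 4.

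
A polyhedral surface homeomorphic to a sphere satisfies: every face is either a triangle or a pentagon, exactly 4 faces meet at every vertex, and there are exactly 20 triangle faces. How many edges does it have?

60

Let x be the number of pentagons; then F = 20 + x.
Edge–face incidences: 2E = 3·20 + 5·x = 60 + 5x.
Every vertex has degree 4, so 4V = 2E.
Euler: V − E + F = 2 ⇒ (2E)/4 − E + (20 + x) = 2.
Multiply by 8: 2·(2E) − 4·(2E) + 8·(20 + x) = 16, i.e. 160 + 8x − 2·(60 + 5x) = 16.
Collecting terms: −2x + 40 = 16, so −2x = −24, so x = 12.
Then 2E = 60 + 5·12 = 120, so E = 60, V = 2E/4 = 30, F = 20 + 12 = 32.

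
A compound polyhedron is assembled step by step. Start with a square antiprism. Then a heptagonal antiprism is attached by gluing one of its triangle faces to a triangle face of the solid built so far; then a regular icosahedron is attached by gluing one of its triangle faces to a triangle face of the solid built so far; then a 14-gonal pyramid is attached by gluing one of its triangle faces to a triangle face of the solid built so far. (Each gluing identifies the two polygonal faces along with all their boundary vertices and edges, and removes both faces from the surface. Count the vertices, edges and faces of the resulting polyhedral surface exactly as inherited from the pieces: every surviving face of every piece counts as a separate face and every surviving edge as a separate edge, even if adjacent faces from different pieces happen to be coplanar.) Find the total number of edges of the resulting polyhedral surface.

93

A square antiprism: V=8, E=16, F=10.
Attach a heptagonal antiprism (V=14, E=28, F=16) along a 3-gon: merge 3 vertices and 3 edges, delete both glued faces → V=19, E=41, F=24.
Attach a regular icosahedron (V=12, E=30, F=20) along a 3-gon: merge 3 vertices and 3 edges, delete both glued faces → V=28, E=68, F=42.
Attach a 14-gonal pyramid (V=15, E=28, F=15) along a 3-gon: merge 3 vertices and 3 edges, delete both glued faces → V=40, E=93, F=55.
Check: V − E + F = 40 − 93 + 55 = 2.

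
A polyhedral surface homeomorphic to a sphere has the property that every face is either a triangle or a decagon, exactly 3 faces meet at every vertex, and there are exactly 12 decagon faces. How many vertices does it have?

60

Let x be the number of triangles; then F = 12 + x.
Edge–face incidences: 2E = 10·12 + 3·x = 120 + 3x.
Every vertex has degree 3, so 3V = 2E.
Euler: V − E + F = 2 ⇒ (2E)/3 − E + (12 + x) = 2.
Multiply by 6: 2·(2E) − 3·(2E) + 6·(12 + x) = 12, i.e. 72 + 6x − (120 + 3x) = 12.
Collecting terms: 3x − 48 = 12, so 3x = 60, so x = 20.
Then 2E = 120 + 3·20 = 180, so E = 90, V = 2E/3 = 60, F = 12 + 20 = 32.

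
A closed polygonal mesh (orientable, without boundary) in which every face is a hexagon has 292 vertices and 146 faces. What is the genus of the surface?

Every face is a hexagon, so 2E = 6·146 = 876, giving E = 438.
χ = V − E + F = 292 − 438 + 146 = 0.
For a closed orientable surface χ = 2 − 2g, so g = (2 − (0))/2 = 1.

1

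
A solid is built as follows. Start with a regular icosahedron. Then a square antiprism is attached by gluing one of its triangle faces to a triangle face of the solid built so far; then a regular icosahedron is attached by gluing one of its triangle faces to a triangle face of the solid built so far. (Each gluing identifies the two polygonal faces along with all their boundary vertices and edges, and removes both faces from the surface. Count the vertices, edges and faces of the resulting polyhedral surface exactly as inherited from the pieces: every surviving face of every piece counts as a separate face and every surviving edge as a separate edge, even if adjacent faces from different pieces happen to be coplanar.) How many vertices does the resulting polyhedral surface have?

26

A regular icosahedron: V=12, E=30, F=20.
Attach a square antiprism (V=8, E=16, F=10) along a 3-gon: merge 3 vertices and 3 edges, delete both glued faces → V=17, E=43, F=28.
Attach a regular icosahedron (V=12, E=30, F=20) along a 3-gon: merge 3 vertices and 3 edges, delete both glued faces → V=26, E=70, F=46.
Check: V − E + F = 26 − 70 + 46 = 2.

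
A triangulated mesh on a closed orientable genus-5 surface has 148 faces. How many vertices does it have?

χ = 2 − 2·5 = -8, and every face is a triangle so 3F = 2E.
E = 3·148/2 = 222. Then V = -8 + E − F = -8 + 222 − 148 = 66.

66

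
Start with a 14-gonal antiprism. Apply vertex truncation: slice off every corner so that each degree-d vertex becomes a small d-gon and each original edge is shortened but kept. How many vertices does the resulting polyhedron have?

112

The base solid has V = 28, E = 56, F = 30.
Truncation replaces each original edge-end by a new vertex, so V′ = 2E = 112.
Each original edge survives, and each old vertex of degree d contributes d new edges; summing degrees gives Σd = 2E, so E′ = E + 2E = 3E = 168.
Each original face survives and each original vertex becomes one new face: F′ = F + V = 58.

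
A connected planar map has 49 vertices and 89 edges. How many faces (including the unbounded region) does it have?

Euler's formula for a connected plane graph: V − E + F = 2, so F = 2 − 49 + 89 = 42.

42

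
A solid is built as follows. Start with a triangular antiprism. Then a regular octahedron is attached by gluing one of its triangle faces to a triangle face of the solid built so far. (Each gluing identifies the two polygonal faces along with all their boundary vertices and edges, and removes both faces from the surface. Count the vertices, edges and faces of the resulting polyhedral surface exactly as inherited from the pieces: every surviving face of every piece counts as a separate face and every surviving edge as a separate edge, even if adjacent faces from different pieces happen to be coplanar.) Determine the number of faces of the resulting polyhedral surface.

14

A triangular antiprism: V=6, E=12, F=8.
Attach a regular octahedron (V=6, E=12, F=8) along a 3-gon: merge 3 vertices and 3 edges, delete both glued faces → V=9, E=21, F=14.
Check: V − E + F = 9 − 21 + 14 = 2.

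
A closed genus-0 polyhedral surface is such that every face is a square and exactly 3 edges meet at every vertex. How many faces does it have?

6

Each face has 4 edges and each edge borders two faces, so 2E = 4F.
Each vertex has degree 3, so 3V = 2E and hence V = 4F/3.
Euler: V − E + F = 2 ⇒ (4F/3) − (4F/2) + F = 2.
Multiply by 6: (8 − 12 + 6)F = 12, i.e. 2F = 12.
So F = 6, E = 4·6/2 = 12, V = 4·6/3 = 8.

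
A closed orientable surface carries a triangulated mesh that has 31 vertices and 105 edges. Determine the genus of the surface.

3

Every face is a triangle and each edge borders two faces, so 3F = 2·105, giving F = 70.
χ = V − E + F = 31 − 105 + 70 = -4.
For a closed orientable surface χ = 2 − 2g, so g = (2 − (-4))/2 = 3.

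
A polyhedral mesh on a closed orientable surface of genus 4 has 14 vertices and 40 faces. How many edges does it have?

60

For a closed orientable surface of genus 4, χ = 2 − 2·4 = -6.
E = V + F − (-6) = 14 + 40 − (-6) = 60.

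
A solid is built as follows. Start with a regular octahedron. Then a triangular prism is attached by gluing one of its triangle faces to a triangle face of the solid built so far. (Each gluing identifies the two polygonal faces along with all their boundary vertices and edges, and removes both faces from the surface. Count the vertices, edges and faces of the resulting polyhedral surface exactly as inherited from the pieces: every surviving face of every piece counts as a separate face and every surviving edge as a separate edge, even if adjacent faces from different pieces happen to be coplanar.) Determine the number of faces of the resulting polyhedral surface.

11

A regular octahedron: V=6, E=12, F=8.
Attach a triangular prism (V=6, E=9, F=5) along a 3-gon: merge 3 vertices and 3 edges, delete both glued faces → V=9, E=18, F=11.
Check: V − E + F = 9 − 18 + 11 = 2.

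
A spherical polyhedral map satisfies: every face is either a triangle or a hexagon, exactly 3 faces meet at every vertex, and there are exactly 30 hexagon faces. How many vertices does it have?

Let x be the number of triangles; then F = 30 + x.
Edge–face incidences: 2E = 6·30 + 3·x = 180 + 3x.
Every vertex has degree 3, so 3V = 2E.
Euler: V − E + F = 2 ⇒ (2E)/3 − E + (30 + x) = 2.
Multiply by 6: 2·(2E) − 3·(2E) + 6·(30 + x) = 12, i.e. 180 + 6x − (180 + 3x) = 12.
Collecting terms: 3x = 12, so x = 4.
Then 2E = 180 + 3·4 = 192, so E = 96, V = 2E/3 = 64, F = 30 + 4 = 34.

64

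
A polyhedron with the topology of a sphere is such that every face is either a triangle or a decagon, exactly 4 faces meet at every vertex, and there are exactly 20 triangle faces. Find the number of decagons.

2

Let x be the number of decagons; then F = 20 + x.
Edge–face incidences: 2E = 3·20 + 10·x = 60 + 10x.
Every vertex has degree 4, so 4V = 2E.
Euler: V − E + F = 2 ⇒ (2E)/4 − E + (20 + x) = 2.
Multiply by 8: 2·(2E) − 4·(2E) + 8·(20 + x) = 16, i.e. 160 + 8x − 2·(60 + 10x) = 16.
Collecting terms: −12x + 40 = 16, so −12x = −24, so x = 2.
Then 2E = 60 + 10·2 = 80, so E = 40, V = 2E/4 = 20, F = 20 + 2 = 22.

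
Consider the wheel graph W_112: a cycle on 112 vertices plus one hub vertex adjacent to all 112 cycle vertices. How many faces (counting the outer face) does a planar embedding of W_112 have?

113

W_112 has V = 112 + 1 = 113 vertices and E = 2·112 = 224 edges.
By Euler's formula F = 2 − V + E = 2 − 113 + 224 = 113.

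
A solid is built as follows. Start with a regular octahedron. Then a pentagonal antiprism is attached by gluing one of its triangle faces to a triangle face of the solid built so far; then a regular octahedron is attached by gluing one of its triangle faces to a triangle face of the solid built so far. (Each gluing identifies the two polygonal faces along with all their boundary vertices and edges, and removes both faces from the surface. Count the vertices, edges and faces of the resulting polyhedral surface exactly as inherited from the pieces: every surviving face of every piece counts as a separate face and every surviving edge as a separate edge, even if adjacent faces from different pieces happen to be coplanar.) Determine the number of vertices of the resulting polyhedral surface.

16

A regular octahedron: V=6, E=12, F=8.
Attach a pentagonal antiprism (V=10, E=20, F=12) along a 3-gon: merge 3 vertices and 3 edges, delete both glued faces → V=13, E=29, F=18.
Attach a regular octahedron (V=6, E=12, F=8) along a 3-gon: merge 3 vertices and 3 edges, delete both glued faces → V=16, E=38, F=24.
Check: V − E + F = 16 − 38 + 24 = 2.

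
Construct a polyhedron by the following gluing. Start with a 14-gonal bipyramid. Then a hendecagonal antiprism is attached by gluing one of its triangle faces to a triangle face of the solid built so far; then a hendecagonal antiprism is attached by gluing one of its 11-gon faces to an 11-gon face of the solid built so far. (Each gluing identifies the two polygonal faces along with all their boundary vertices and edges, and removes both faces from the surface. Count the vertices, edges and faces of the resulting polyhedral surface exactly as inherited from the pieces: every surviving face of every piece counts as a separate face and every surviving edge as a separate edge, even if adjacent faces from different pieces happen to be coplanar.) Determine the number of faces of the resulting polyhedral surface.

A 14-gonal bipyramid: V=16, E=42, F=28.
Attach a hendecagonal antiprism (V=22, E=44, F=24) along a 3-gon: merge 3 vertices and 3 edges, delete both glued faces → V=35, E=83, F=50.
Attach a hendecagonal antiprism (V=22, E=44, F=24) along an 11-gon: merge 11 vertices and 11 edges, delete both glued faces → V=46, E=116, F=72.
Check: V − E + F = 46 − 116 + 72 = 2.

72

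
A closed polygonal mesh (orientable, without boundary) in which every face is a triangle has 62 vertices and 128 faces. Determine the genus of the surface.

Every face is a triangle, so 2E = 3·128 = 384, giving E = 192.
χ = V − E + F = 62 − 192 + 128 = -2.
For a closed orientable surface χ = 2 − 2g, so g = (2 − (-2))/2 = 2.

2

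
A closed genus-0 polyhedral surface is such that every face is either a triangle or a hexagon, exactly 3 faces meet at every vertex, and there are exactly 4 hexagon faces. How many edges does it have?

Let x be the number of triangles; then F = 4 + x.
Edge–face incidences: 2E = 6·4 + 3·x = 24 + 3x.
Every vertex has degree 3, so 3V = 2E.
Euler: V − E + F = 2 ⇒ (2E)/3 − E + (4 + x) = 2.
Multiply by 6: 2·(2E) − 3·(2E) + 6·(4 + x) = 12, i.e. 24 + 6x − (24 + 3x) = 12.
Collecting terms: 3x = 12, so x = 4.
Then 2E = 24 + 3·4 = 36, so E = 18, V = 2E/3 = 12, F = 4 + 4 = 8.

18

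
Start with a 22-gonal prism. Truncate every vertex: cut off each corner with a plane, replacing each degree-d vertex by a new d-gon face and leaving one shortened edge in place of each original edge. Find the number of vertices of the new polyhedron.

The base solid has V = 44, E = 66, F = 24.
Truncation replaces each original edge-end by a new vertex, so V′ = 2E = 132.
Each original edge survives, and each old vertex of degree d contributes d new edges; summing degrees gives Σd = 2E, so E′ = E + 2E = 3E = 198.
Each original face survives and each original vertex becomes one new face: F′ = F + V = 68.

132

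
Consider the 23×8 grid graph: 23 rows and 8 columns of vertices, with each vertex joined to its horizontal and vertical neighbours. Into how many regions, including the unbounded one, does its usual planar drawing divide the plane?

The grid has V = 23·8 = 184 vertices and E = 23·7 + 8·22 = 337 edges.
F = 2 − V + E = 2 − 184 + 337 = 155.

155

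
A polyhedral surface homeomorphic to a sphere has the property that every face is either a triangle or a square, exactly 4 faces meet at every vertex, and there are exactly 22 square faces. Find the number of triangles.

Let x be the number of triangles; then F = 22 + x.
Edge–face incidences: 2E = 4·22 + 3·x = 88 + 3x.
Every vertex has degree 4, so 4V = 2E.
Euler: V − E + F = 2 ⇒ (2E)/4 − E + (22 + x) = 2.
Multiply by 8: 2·(2E) − 4·(2E) + 8·(22 + x) = 16, i.e. 176 + 8x − 2·(88 + 3x) = 16.
Collecting terms: 2x = 16, so x = 8.
Then 2E = 88 + 3·8 = 112, so E = 56, V = 2E/4 = 28, F = 22 + 8 = 30.

8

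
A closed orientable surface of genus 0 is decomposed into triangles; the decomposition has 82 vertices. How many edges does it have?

240

χ = 2 − 2·0 = 2, and every face is a triangle so 3F = 2E.
V − E + F = 2 with E = 3F/2 gives 82 − (3/2 − 1)·F = 2, so F = 160 and E = 240.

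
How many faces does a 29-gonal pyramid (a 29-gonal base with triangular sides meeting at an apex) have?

30

A pyramid on an n-gon base has one n-gon and n triangles: V = 29 + 1 = 30, E = 2·29 = 58, F = 29 + 1 = 30.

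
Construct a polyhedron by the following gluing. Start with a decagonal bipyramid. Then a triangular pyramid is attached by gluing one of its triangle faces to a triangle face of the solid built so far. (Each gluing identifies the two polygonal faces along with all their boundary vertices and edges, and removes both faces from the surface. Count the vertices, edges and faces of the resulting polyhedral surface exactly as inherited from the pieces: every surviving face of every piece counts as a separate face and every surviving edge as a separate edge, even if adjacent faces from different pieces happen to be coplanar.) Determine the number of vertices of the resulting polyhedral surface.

A decagonal bipyramid: V=12, E=30, F=20.
Attach a triangular pyramid (V=4, E=6, F=4) along a 3-gon: merge 3 vertices and 3 edges, delete both glued faces → V=13, E=33, F=22.
Check: V − E + F = 13 − 33 + 22 = 2.

13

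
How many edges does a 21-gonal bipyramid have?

63

A bipyramid over an n-gon has 2n triangular faces and n + 2 vertices: V = 21 + 2 = 23, E = 3·21 = 63, F = 2·21 = 42.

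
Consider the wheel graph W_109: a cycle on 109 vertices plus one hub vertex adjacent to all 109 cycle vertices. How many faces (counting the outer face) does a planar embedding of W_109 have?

W_109 has V = 109 + 1 = 110 vertices and E = 2·109 = 218 edges.
By Euler's formula F = 2 − V + E = 2 − 110 + 218 = 110.

110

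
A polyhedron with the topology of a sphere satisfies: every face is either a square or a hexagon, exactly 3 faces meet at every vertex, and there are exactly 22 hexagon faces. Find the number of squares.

6

Let x be the number of squares; then F = 22 + x.
Edge–face incidences: 2E = 6·22 + 4·x = 132 + 4x.
Every vertex has degree 3, so 3V = 2E.
Euler: V − E + F = 2 ⇒ (2E)/3 − E + (22 + x) = 2.
Multiply by 6: 2·(2E) − 3·(2E) + 6·(22 + x) = 12, i.e. 132 + 6x − (132 + 4x) = 12.
Collecting terms: 2x = 12, so x = 6.
Then 2E = 132 + 4·6 = 156, so E = 78, V = 2E/3 = 52, F = 22 + 6 = 28.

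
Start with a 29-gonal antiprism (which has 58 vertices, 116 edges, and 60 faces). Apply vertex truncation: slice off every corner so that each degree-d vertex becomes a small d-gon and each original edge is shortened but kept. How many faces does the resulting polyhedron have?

118

Truncation replaces each original edge-end by a new vertex, so V′ = 2E = 232.
Each original edge survives, and each old vertex of degree d contributes d new edges; summing degrees gives Σd = 2E, so E′ = E + 2E = 3E = 348.
Each original face survives and each original vertex becomes one new face: F′ = F + V = 118.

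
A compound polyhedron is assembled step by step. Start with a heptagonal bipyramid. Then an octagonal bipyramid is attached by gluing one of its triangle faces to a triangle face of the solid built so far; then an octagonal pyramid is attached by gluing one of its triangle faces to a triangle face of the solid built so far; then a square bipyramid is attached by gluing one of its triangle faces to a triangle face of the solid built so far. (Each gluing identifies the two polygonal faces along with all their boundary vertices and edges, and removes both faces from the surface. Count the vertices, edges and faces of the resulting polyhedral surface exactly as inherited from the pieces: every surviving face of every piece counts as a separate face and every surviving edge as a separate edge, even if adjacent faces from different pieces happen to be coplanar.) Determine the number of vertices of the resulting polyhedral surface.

A heptagonal bipyramid: V=9, E=21, F=14.
Attach an octagonal bipyramid (V=10, E=24, F=16) along a 3-gon: merge 3 vertices and 3 edges, delete both glued faces → V=16, E=42, F=28.
Attach an octagonal pyramid (V=9, E=16, F=9) along a 3-gon: merge 3 vertices and 3 edges, delete both glued faces → V=22, E=55, F=35.
Attach a square bipyramid (V=6, E=12, F=8) along a 3-gon: merge 3 vertices and 3 edges, delete both glued faces → V=25, E=64, F=41.
Check: V − E + F = 25 − 64 + 41 = 2.

25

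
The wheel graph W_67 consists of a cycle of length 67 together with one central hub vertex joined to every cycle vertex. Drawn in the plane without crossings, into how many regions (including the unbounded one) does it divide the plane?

68

W_67 has V = 67 + 1 = 68 vertices and E = 2·67 = 134 edges.
By Euler's formula F = 2 − V + E = 2 − 68 + 134 = 68.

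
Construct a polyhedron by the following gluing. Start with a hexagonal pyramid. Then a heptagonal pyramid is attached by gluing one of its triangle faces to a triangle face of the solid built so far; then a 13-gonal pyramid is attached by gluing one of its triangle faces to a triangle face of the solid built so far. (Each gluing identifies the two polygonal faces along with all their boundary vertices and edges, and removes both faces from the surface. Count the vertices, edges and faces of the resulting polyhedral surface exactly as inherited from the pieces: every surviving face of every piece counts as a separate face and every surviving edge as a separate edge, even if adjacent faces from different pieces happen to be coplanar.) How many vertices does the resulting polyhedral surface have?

23

A hexagonal pyramid: V=7, E=12, F=7.
Attach a heptagonal pyramid (V=8, E=14, F=8) along a 3-gon: merge 3 vertices and 3 edges, delete both glued faces → V=12, E=23, F=13.
Attach a 13-gonal pyramid (V=14, E=26, F=14) along a 3-gon: merge 3 vertices and 3 edges, delete both glued faces → V=23, E=46, F=25.
Check: V − E + F = 23 − 46 + 25 = 2.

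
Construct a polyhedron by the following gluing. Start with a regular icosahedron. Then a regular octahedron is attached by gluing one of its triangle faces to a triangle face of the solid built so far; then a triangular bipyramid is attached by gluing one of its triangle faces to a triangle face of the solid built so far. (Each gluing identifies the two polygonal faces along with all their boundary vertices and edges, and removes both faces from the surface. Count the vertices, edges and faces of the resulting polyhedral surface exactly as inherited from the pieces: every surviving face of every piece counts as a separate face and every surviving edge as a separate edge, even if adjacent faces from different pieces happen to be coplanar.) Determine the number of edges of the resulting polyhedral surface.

45

A regular icosahedron: V=12, E=30, F=20.
Attach a regular octahedron (V=6, E=12, F=8) along a 3-gon: merge 3 vertices and 3 edges, delete both glued faces → V=15, E=39, F=26.
Attach a triangular bipyramid (V=5, E=9, F=6) along a 3-gon: merge 3 vertices and 3 edges, delete both glued faces → V=17, E=45, F=30.
Check: V − E + F = 17 − 45 + 30 = 2.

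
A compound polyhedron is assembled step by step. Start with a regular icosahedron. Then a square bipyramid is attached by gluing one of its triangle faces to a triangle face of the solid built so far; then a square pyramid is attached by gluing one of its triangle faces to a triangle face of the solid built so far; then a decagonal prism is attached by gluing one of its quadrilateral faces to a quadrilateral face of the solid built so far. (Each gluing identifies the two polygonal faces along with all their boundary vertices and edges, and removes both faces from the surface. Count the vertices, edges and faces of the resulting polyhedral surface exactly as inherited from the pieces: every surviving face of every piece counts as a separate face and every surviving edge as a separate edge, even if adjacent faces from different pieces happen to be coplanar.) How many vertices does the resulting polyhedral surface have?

33

A regular icosahedron: V=12, E=30, F=20.
Attach a square bipyramid (V=6, E=12, F=8) along a 3-gon: merge 3 vertices and 3 edges, delete both glued faces → V=15, E=39, F=26.
Attach a square pyramid (V=5, E=8, F=5) along a 3-gon: merge 3 vertices and 3 edges, delete both glued faces → V=17, E=44, F=29.
Attach a decagonal prism (V=20, E=30, F=12) along a 4-gon: merge 4 vertices and 4 edges, delete both glued faces → V=33, E=70, F=39.
Check: V − E + F = 33 − 70 + 39 = 2.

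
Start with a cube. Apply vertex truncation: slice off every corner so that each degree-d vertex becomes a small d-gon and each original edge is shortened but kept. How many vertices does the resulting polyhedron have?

The base solid has V = 8, E = 12, F = 6.
Truncation replaces each original edge-end by a new vertex, so V′ = 2E = 24.
Each original edge survives, and each old vertex of degree d contributes d new edges; summing degrees gives Σd = 2E, so E′ = E + 2E = 3E = 36.
Each original face survives and each original vertex becomes one new face: F′ = F + V = 14.

24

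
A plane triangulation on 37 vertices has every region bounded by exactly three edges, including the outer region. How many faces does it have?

In a plane triangulation 3F = 2E and V − E + F = 2, so F = 2V − 4 = 2·37 − 4 = 70.

70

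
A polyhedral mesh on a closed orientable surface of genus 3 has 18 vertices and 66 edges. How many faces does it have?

44

For a closed orientable surface of genus 3, χ = 2 − 2·3 = -4.
F = -4 − V + E = -4 − 18 + 66 = 44.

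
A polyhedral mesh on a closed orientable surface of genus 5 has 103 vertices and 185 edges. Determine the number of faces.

74

For a closed orientable surface of genus 5, χ = 2 − 2·5 = -8.
F = -8 − V + E = -8 − 103 + 185 = 74.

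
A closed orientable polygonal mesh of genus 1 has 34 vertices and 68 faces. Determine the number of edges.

102

For a closed orientable surface of genus 1, χ = 2 − 2·1 = 0.
E = V + F − (0) = 34 + 68 − (0) = 102.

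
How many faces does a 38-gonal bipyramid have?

A bipyramid over an n-gon has 2n triangular faces and n + 2 vertices: V = 38 + 2 = 40, E = 3·38 = 114, F = 2·38 = 76.

76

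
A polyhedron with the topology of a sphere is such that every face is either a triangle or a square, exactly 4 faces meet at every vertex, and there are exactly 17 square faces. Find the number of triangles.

Let x be the number of triangles; then F = 17 + x.
Edge–face incidences: 2E = 4·17 + 3·x = 68 + 3x.
Every vertex has degree 4, so 4V = 2E.
Euler: V − E + F = 2 ⇒ (2E)/4 − E + (17 + x) = 2.
Multiply by 8: 2·(2E) − 4·(2E) + 8·(17 + x) = 16, i.e. 136 + 8x − 2·(68 + 3x) = 16.
Collecting terms: 2x = 16, so x = 8.
Then 2E = 68 + 3·8 = 92, so E = 46, V = 2E/4 = 23, F = 17 + 8 = 25.

8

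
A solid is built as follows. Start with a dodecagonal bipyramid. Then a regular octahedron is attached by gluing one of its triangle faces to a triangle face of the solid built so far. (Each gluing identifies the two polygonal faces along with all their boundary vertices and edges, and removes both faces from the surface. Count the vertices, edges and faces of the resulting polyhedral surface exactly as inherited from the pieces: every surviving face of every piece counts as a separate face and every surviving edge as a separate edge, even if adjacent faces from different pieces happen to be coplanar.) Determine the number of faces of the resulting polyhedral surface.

30

A dodecagonal bipyramid: V=14, E=36, F=24.
Attach a regular octahedron (V=6, E=12, F=8) along a 3-gon: merge 3 vertices and 3 edges, delete both glued faces → V=17, E=45, F=30.
Check: V − E + F = 17 − 45 + 30 = 2.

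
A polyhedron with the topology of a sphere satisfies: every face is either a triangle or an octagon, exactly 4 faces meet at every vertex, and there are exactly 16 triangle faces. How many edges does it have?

Let x be the number of octagons; then F = 16 + x.
Edge–face incidences: 2E = 3·16 + 8·x = 48 + 8x.
Every vertex has degree 4, so 4V = 2E.
Euler: V − E + F = 2 ⇒ (2E)/4 − E + (16 + x) = 2.
Multiply by 8: 2·(2E) − 4·(2E) + 8·(16 + x) = 16, i.e. 128 + 8x − 2·(48 + 8x) = 16.
Collecting terms: −8x + 32 = 16, so −8x = −16, so x = 2.
Then 2E = 48 + 8·2 = 64, so E = 32, V = 2E/4 = 16, F = 16 + 2 = 18.

32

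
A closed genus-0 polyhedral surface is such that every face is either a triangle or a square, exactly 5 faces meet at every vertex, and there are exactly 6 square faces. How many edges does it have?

Let x be the number of triangles; then F = 6 + x.
Edge–face incidences: 2E = 4·6 + 3·x = 24 + 3x.
Every vertex has degree 5, so 5V = 2E.
Euler: V − E + F = 2 ⇒ (2E)/5 − E + (6 + x) = 2.
Multiply by 10: 2·(2E) − 5·(2E) + 10·(6 + x) = 20, i.e. 60 + 10x − 3·(24 + 3x) = 20.
Collecting terms: x − 12 = 20, so x = 32.
Then 2E = 24 + 3·32 = 120, so E = 60, V = 2E/5 = 24, F = 6 + 32 = 38.

60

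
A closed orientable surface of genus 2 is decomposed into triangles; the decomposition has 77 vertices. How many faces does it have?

158

χ = 2 − 2·2 = -2, and every face is a triangle so 3F = 2E.
V − E + F = -2 with E = 3F/2 gives 77 − (3/2 − 1)·F = -2, so F = 158 and E = 237.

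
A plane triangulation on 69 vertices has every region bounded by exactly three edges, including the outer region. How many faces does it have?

134

In a plane triangulation 3F = 2E and V − E + F = 2, so F = 2V − 4 = 2·69 − 4 = 134.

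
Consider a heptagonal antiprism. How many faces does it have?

16

An antiprism on an n-gon has two n-gon caps and 2n triangles: V = 2·7 = 14, E = 4·7 = 28, F = 2·7 + 2 = 16.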